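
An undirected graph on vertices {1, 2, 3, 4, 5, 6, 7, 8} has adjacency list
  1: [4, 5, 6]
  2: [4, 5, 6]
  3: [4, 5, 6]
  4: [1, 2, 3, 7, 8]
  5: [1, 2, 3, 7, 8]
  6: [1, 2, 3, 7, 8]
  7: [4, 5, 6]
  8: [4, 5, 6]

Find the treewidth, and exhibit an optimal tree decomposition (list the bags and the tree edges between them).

Treewidth 3.
Bags: B1 = {4, 5, 6, 8}  B2 = {4, 5, 6, 7}  B3 = {1, 4, 5, 6}  B4 = {3, 4, 5, 6}  B5 = {2, 4, 5, 6}
Tree: B1–B2, B2–B3, B3–B4, B4–B5

Every bag has size at most 4, so the width is 4 − 1 = 3 and tw(G) ≤ 3. For the lower bound: the 4 vertex sets {5,8}, {4,7}, {6}, {1} are disjoint, each induces a connected subgraph, and every pair is joined by at least one edge of G. Contracting each set to a single vertex therefore yields K_{4} as a minor, and since treewidth is minor-monotone, tw(G) ≥ tw(K_{4}) = 3. Therefore the treewidth is 3.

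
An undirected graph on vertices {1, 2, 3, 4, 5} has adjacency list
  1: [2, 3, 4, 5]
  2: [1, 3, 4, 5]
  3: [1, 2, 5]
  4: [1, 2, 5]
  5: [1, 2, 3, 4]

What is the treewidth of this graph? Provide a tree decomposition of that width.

Every bag has size at most 4, so the width is 4 − 1 = 3 and tw(G) ≤ 3. On the other hand G contains the 4-clique {1, 2, 3, 5}. A clique must lie in a single bag of any decomposition, so no decomposition can have width below 3. Hence tw(G) = 3 exactly.

Treewidth 3.
One optimal decomposition is:
Bags: B1 = {1, 2, 4, 5}  B2 = {1, 2, 3, 5}
Tree: B1–B2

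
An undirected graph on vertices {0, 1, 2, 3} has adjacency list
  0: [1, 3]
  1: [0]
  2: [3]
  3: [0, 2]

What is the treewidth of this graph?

1

A width-1 tree decomposition is:
Bags: B1 = {0, 3}  B2 = {0, 1}  B3 = {2, 3}
Tree: B1–B2, B1–B3
Each bag holds 2 vertices, so the decomposition has width 1, which upper-bounds the treewidth. Any graph with an edge has treewidth ≥ 1, and G has the edge 3–0. Therefore the treewidth is 1.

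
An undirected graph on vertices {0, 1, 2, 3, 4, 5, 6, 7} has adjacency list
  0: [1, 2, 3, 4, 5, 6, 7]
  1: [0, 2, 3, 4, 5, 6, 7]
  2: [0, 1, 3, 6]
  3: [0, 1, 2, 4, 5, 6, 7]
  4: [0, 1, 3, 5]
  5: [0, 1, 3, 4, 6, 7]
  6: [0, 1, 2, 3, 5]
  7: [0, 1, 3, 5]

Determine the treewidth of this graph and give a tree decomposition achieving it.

Treewidth 4.
One such decomposition:
Bags: B1 = {0, 1, 3, 4, 5}  B2 = {0, 1, 3, 5, 7}  B3 = {0, 1, 3, 5, 6}  B4 = {0, 1, 2, 3, 6}
Tree: B1–B2, B1–B3, B3–B4

Every bag has size at most 5, so the width is 5 − 1 = 4 and tw(G) ≤ 4. For the lower bound, the 5 vertices {0, 1, 2, 3, 6} are pairwise adjacent, and any tree decomposition puts a clique entirely inside one bag — forcing width ≥ 4. Hence tw(G) = 4 exactly.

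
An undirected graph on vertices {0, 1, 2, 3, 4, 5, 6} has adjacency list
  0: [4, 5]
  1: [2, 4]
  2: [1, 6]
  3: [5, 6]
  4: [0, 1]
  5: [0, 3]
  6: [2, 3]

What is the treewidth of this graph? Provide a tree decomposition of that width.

Treewidth 2.
One such decomposition:
Bags: B1 = {2, 3, 6}  B2 = {1, 2, 3}  B3 = {1, 3, 4}  B4 = {0, 3, 4}  B5 = {0, 3, 5}
Tree: B1–B2, B2–B3, B3–B4, B4–B5

Every bag has size at most 3, so the width is 3 − 1 = 2 and tw(G) ≤ 2. The edges 3–6–2–1–4–0–5–3 form a cycle, so G is not a tree and its treewidth is at least 2. Combining the bounds, tw(G) = 2.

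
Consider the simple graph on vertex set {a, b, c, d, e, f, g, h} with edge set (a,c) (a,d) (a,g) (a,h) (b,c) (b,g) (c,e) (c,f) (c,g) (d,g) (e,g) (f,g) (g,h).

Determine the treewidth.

2

A width-2 tree decomposition is:
Bags: B1 = {b, c, g}  B2 = {c, e, g}  B3 = {c, f, g}  B4 = {a, c, g}  B5 = {a, g, h}  B6 = {a, d, g}
Tree: B1–B2, B1–B3, B1–B4, B4–B5, B5–B6
The largest bag has 3 vertices, giving width 2; this decomposition certifies tw(G) ≤ 2. For the lower bound, the 3 vertices {a, d, g} are pairwise adjacent, and any tree decomposition puts a clique entirely inside one bag — forcing width ≥ 2. Therefore the treewidth is 2.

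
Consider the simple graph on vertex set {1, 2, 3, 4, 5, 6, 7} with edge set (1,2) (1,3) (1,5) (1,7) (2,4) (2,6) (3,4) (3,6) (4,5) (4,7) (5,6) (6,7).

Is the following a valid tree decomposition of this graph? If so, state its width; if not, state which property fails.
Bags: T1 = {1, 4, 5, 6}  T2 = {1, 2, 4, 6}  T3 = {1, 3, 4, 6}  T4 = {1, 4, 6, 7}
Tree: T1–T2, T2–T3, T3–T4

Yes; width 3.

Vertex coverage: the bags together contain {1, 2, 3, 4, 5, 6, 7}, the full vertex set. Edge coverage: each edge of G has both endpoints in at least one bag. Running intersection: for every vertex, the bags containing it form a connected subtree. All three properties hold, so this is a valid tree decomposition of width max|bag| − 1 = 3, and hence tw(G) ≤ 3.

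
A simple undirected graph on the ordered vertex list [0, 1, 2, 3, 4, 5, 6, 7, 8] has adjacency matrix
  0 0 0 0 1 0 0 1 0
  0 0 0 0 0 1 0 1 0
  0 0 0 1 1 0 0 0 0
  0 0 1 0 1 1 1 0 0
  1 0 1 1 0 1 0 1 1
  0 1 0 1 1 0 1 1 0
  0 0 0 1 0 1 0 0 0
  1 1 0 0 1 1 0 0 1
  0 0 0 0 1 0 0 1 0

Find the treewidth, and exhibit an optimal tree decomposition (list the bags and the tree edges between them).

Every bag has size at most 3, so the width is 3 − 1 = 2 and tw(G) ≤ 2. Conversely, {1, 5, 7} is a clique of size 3, and the vertices of any clique must share a bag in every tree decomposition; so some bag has ≥ 3 vertices and tw(G) ≥ 2. The upper and lower bounds meet at 2, so that is the treewidth.

Treewidth 2.
One optimal decomposition is:
Bags: B1 = {4, 5, 7}  B2 = {3, 4, 5}  B3 = {3, 5, 6}  B4 = {2, 3, 4}  B5 = {4, 7, 8}  B6 = {1, 5, 7}  B7 = {0, 4, 7}
Tree: B1–B2, B2–B3, B2–B4, B1–B5, B1–B6, B1–B7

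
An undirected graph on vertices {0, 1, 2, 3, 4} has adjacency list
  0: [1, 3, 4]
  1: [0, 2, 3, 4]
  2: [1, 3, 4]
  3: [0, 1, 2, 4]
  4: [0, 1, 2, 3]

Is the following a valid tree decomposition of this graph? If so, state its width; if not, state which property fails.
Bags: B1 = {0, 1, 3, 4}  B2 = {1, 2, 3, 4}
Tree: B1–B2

Vertex coverage: the bags together contain {0, 1, 2, 3, 4}, the full vertex set. Edge coverage: each edge of G has both endpoints in at least one bag. Running intersection: for every vertex, the bags containing it form a connected subtree. All three properties hold, so this is a valid tree decomposition of width max|bag| − 1 = 3, and hence tw(G) ≤ 3.

Yes; width 3.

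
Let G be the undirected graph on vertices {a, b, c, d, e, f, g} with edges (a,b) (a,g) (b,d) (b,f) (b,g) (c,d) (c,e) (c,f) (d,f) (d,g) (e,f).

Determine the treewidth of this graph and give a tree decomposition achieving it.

The largest bag has 3 vertices, giving width 2; this decomposition certifies tw(G) ≤ 2. Conversely, {b, d, g} is a clique of size 3, and the vertices of any clique must share a bag in every tree decomposition; so some bag has ≥ 3 vertices and tw(G) ≥ 2. Combining the bounds, tw(G) = 2.

Treewidth 2.
One such decomposition:
Bags: B1 = {b, d, f}  B2 = {b, d, g}  B3 = {c, d, f}  B4 = {c, e, f}  B5 = {a, b, g}
Tree: B1–B2, B1–B3, B3–B4, B2–B5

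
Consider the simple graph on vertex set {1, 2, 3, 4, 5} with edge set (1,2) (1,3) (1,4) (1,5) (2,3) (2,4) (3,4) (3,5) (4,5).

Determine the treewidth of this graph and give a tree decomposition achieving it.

Treewidth 3.
Bags: B1 = {1, 2, 3, 4}  B2 = {1, 3, 4, 5}
Tree: B1–B2

Every bag has size at most 4, so the width is 4 − 1 = 3 and tw(G) ≤ 3. Conversely, {1, 2, 3, 4} is a clique of size 4, and the vertices of any clique must share a bag in every tree decomposition; so some bag has ≥ 4 vertices and tw(G) ≥ 3. Therefore the treewidth is 3.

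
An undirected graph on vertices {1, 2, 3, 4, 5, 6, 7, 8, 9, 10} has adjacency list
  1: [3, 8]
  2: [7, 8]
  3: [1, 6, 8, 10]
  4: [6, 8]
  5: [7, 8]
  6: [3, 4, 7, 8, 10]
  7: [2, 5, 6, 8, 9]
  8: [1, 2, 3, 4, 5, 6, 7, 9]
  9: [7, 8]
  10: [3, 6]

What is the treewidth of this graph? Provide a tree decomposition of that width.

The largest bag has 3 vertices, giving width 2; this decomposition certifies tw(G) ≤ 2. Conversely, {1, 3, 8} is a clique of size 3, and the vertices of any clique must share a bag in every tree decomposition; so some bag has ≥ 3 vertices and tw(G) ≥ 2. Hence tw(G) = 2 exactly.

Treewidth 2.
One such decomposition:
Bags: B1 = {7, 8, 9}  B2 = {6, 7, 8}  B3 = {5, 7, 8}  B4 = {4, 6, 8}  B5 = {3, 6, 8}  B6 = {2, 7, 8}  B7 = {1, 3, 8}  B8 = {3, 6, 10}
Tree: B1–B2, B2–B3, B2–B4, B4–B5, B3–B6, B5–B7, B5–B8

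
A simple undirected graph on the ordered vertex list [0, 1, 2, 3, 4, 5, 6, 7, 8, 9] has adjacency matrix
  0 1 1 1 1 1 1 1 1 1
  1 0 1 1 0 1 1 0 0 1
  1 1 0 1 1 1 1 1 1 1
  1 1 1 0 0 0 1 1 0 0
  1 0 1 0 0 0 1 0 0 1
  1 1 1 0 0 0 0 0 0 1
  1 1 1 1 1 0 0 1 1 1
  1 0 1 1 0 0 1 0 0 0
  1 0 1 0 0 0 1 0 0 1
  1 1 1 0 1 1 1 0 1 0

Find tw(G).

A width-4 tree decomposition is:
Bags: B1 = {0, 2, 6, 8, 9}  B2 = {0, 1, 2, 6, 9}  B3 = {0, 1, 2, 3, 6}  B4 = {0, 2, 3, 6, 7}  B5 = {0, 1, 2, 5, 9}  B6 = {0, 2, 4, 6, 9}
Tree: B1–B2, B2–B3, B3–B4, B2–B5, B1–B6
The largest bag has 5 vertices, giving width 4; this decomposition certifies tw(G) ≤ 4. On the other hand G contains the 5-clique {0, 1, 2, 5, 9}. A clique must lie in a single bag of any decomposition, so no decomposition can have width below 4. Therefore the treewidth is 4.

4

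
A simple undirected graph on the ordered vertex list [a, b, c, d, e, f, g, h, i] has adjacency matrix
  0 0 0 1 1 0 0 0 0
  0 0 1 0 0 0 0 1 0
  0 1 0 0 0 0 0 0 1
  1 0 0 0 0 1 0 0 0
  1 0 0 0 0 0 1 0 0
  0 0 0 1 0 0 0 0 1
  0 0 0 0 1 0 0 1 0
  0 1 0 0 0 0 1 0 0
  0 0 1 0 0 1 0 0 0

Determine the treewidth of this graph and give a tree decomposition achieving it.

Every bag has size at most 3, so the width is 3 − 1 = 2 and tw(G) ≤ 2. The edges f–d–a–e–g–h–b–c–i–f form a cycle, so G is not a tree and its treewidth is at least 2. Hence tw(G) = 2 exactly.

Treewidth 2.
Bags: B1 = {a, d, f}  B2 = {a, e, f}  B3 = {e, f, g}  B4 = {f, g, h}  B5 = {b, f, h}  B6 = {b, c, f}  B7 = {c, f, i}
Tree: B1–B2, B2–B3, B3–B4, B4–B5, B5–B6, B6–B7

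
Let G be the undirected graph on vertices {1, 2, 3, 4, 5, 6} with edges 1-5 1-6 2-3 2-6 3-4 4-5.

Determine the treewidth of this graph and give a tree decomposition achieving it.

Each bag holds 3 vertices, so the decomposition has width 2, which upper-bounds the treewidth. For the lower bound, G contains the cycle 3–4–5–1–6–2–3, so G is not a forest; only forests have treewidth ≤ 1, hence tw(G) ≥ 2. Hence tw(G) = 2 exactly.

Treewidth 2.
Bags: B1 = {3, 4, 5}  B2 = {1, 3, 5}  B3 = {1, 3, 6}  B4 = {2, 3, 6}
Tree: B1–B2, B2–B3, B3–B4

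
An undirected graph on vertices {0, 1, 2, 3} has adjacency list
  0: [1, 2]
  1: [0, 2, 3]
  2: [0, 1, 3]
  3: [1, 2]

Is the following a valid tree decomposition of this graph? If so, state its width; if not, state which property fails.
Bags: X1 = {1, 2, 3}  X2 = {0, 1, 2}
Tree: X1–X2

Yes; width 2.

Vertex coverage: the bags together contain {0, 1, 2, 3}, the full vertex set. Edge coverage: each edge of G has both endpoints in at least one bag. Running intersection: for every vertex, the bags containing it form a connected subtree. All three properties hold, so this is a valid tree decomposition of width max|bag| − 1 = 2, and hence tw(G) ≤ 2.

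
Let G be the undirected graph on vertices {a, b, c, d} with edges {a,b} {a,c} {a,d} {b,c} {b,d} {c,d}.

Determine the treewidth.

A width-3 tree decomposition is:
Bags: B1 = {a, b, c, d}
Tree: (single bag)
A single bag containing all 4 vertices is trivially a valid decomposition of width 3. On the other hand G contains the 4-clique {a, b, c, d}. A clique must lie in a single bag of any decomposition, so no decomposition can have width below 3. The upper and lower bounds meet at 3, so that is the treewidth.

3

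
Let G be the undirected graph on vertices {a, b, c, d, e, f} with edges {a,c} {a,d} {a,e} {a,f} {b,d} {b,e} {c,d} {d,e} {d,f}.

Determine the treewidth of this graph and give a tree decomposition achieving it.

Treewidth 2.
One such decomposition:
Bags: B1 = {a, d, e}  B2 = {a, d, f}  B3 = {b, d, e}  B4 = {a, c, d}
Tree: B1–B2, B1–B3, B2–B4

The largest bag has 3 vertices, giving width 2; this decomposition certifies tw(G) ≤ 2. For the lower bound, the 3 vertices {a, d, e} are pairwise adjacent, and any tree decomposition puts a clique entirely inside one bag — forcing width ≥ 2. Therefore the treewidth is 2.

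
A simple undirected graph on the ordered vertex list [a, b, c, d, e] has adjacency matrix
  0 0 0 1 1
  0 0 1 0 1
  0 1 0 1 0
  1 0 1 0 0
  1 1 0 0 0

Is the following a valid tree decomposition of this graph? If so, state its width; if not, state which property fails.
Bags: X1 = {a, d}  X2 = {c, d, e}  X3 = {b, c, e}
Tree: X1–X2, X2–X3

A tree decomposition must satisfy three properties: every vertex lies in some bag; for every edge, both endpoints lie together in some bag; and for every vertex, the bags containing it form a connected subtree. Here edge (e,a) lies in no bag, so the decomposition is invalid.

No — edge (e,a) lies in no bag.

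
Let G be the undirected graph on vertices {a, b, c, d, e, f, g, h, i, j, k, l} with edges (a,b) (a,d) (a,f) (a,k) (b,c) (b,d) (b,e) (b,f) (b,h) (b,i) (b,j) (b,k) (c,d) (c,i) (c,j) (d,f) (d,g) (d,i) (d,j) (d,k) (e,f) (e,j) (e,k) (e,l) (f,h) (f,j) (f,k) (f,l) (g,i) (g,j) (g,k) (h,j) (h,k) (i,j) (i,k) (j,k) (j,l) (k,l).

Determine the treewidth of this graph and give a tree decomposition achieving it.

Every bag has size at most 5, so the width is 5 − 1 = 4 and tw(G) ≤ 4. For the lower bound, the 5 vertices {b, c, d, i, j} are pairwise adjacent, and any tree decomposition puts a clique entirely inside one bag — forcing width ≥ 4. Hence tw(G) = 4 exactly.

Treewidth 4.
Bags: B1 = {b, d, f, j, k}  B2 = {b, d, i, j, k}  B3 = {b, f, h, j, k}  B4 = {b, e, f, j, k}  B5 = {b, c, d, i, j}  B6 = {a, b, d, f, k}  B7 = {e, f, j, k, l}  B8 = {d, g, i, j, k}
Tree: B1–B2, B1–B3, B1–B4, B2–B5, B1–B6, B4–B7, B2–B8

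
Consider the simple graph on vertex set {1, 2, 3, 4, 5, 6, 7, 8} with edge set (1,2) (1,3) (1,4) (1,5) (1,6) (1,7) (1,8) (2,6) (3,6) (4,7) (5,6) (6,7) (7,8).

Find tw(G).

A width-2 tree decomposition is:
Bags: B1 = {1, 2, 6}  B2 = {1, 6, 7}  B3 = {1, 7, 8}  B4 = {1, 4, 7}  B5 = {1, 3, 6}  B6 = {1, 5, 6}
Tree: B1–B2, B2–B3, B3–B4, B2–B5, B1–B6
Each bag holds 3 vertices, so the decomposition has width 2, which upper-bounds the treewidth. Conversely, {1, 7, 8} is a clique of size 3, and the vertices of any clique must share a bag in every tree decomposition; so some bag has ≥ 3 vertices and tw(G) ≥ 2. The upper and lower bounds meet at 2, so that is the treewidth.

2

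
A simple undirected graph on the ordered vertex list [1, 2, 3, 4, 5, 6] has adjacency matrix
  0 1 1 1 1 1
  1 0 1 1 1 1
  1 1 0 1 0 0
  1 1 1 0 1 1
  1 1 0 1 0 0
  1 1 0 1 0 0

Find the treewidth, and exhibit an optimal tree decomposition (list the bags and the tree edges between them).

Each bag holds 4 vertices, so the decomposition has width 3, which upper-bounds the treewidth. Conversely, {1, 2, 3, 4} is a clique of size 4, and the vertices of any clique must share a bag in every tree decomposition; so some bag has ≥ 4 vertices and tw(G) ≥ 3. Combining the bounds, tw(G) = 3.

Treewidth 3.
One such decomposition:
Bags: B1 = {1, 2, 3, 4}  B2 = {1, 2, 4, 5}  B3 = {1, 2, 4, 6}
Tree: B1–B2, B1–B3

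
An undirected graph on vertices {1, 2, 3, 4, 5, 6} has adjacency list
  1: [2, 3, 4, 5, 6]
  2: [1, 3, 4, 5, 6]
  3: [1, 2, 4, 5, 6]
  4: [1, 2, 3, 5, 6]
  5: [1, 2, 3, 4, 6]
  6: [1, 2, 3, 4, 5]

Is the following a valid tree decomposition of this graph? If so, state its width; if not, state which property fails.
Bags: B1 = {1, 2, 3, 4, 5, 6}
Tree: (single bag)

Every vertex of G appears in some bag (union = {1, 2, 3, 4, 5, 6}); every edge is covered by a bag; and for each vertex v the set of bags containing v is connected in the bag tree. The decomposition is therefore valid. The largest bag has 6 vertices, so the width is 5.

Yes; width 5.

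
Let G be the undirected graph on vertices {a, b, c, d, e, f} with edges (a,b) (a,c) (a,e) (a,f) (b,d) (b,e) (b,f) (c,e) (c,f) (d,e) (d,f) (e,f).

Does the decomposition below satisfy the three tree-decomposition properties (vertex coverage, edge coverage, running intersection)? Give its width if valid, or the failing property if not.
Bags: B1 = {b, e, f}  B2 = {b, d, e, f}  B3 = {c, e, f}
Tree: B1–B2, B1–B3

A tree decomposition must satisfy three properties: every vertex lies in some bag; for every edge, both endpoints lie together in some bag; and for every vertex, the bags containing it form a connected subtree. Here vertex a appears in no bag, so the decomposition is invalid.

No — vertex a appears in no bag.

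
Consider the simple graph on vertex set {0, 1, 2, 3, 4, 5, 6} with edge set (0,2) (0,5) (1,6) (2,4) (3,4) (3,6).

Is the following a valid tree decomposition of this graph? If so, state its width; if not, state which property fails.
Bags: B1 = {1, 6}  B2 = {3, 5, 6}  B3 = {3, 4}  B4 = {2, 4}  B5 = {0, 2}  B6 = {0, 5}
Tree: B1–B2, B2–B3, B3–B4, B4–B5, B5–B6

No — bags containing vertex 5 are not connected in the tree.

A tree decomposition must satisfy three properties: every vertex lies in some bag; for every edge, both endpoints lie together in some bag; and for every vertex, the bags containing it form a connected subtree. Here bags containing vertex 5 are not connected in the tree, so the decomposition is invalid.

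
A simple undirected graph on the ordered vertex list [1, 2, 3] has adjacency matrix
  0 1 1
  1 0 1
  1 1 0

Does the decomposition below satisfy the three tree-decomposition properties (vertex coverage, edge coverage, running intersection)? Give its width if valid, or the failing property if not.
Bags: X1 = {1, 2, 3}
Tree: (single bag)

Vertex coverage: the bags together contain {1, 2, 3}, the full vertex set. Edge coverage: each edge of G has both endpoints in at least one bag. Running intersection: for every vertex, the bags containing it form a connected subtree. All three properties hold, so this is a valid tree decomposition of width max|bag| − 1 = 2, and hence tw(G) ≤ 2.

Yes; width 2.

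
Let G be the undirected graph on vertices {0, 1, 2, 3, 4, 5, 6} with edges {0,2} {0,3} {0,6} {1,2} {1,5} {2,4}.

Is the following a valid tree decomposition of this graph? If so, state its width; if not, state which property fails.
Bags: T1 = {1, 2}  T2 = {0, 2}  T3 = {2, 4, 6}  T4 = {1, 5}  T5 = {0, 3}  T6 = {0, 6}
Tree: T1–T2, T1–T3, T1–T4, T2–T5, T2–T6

A tree decomposition must satisfy three properties: every vertex lies in some bag; for every edge, both endpoints lie together in some bag; and for every vertex, the bags containing it form a connected subtree. Here bags containing vertex 6 are not connected in the tree, so the decomposition is invalid.

No — bags containing vertex 6 are not connected in the tree.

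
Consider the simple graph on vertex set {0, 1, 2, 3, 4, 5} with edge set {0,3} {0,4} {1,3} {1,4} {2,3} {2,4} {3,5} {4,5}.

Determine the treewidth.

A width-2 tree decomposition is:
Bags: B1 = {0, 3, 4}  B2 = {3, 4, 5}  B3 = {2, 3, 4}  B4 = {1, 3, 4}
Tree: B1–B2, B2–B3, B3–B4
Every bag has size at most 3, so the width is 3 − 1 = 2 and tw(G) ≤ 2. The edges 0–4–5–3–0 form a cycle, so G is not a tree and its treewidth is at least 2. Hence tw(G) = 2 exactly.

2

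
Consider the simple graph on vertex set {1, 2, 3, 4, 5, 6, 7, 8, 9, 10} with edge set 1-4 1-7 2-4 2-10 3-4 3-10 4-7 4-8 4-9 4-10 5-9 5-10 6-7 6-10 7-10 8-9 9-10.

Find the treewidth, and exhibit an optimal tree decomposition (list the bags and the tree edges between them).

Each bag holds 3 vertices, so the decomposition has width 2, which upper-bounds the treewidth. On the other hand G contains the 3-clique {4, 8, 9}. A clique must lie in a single bag of any decomposition, so no decomposition can have width below 2. Hence tw(G) = 2 exactly.

Treewidth 2.
One such decomposition:
Bags: B1 = {2, 4, 10}  B2 = {4, 9, 10}  B3 = {4, 8, 9}  B4 = {4, 7, 10}  B5 = {1, 4, 7}  B6 = {5, 9, 10}  B7 = {3, 4, 10}  B8 = {6, 7, 10}
Tree: B1–B2, B2–B3, B1–B4, B4–B5, B2–B6, B2–B7, B4–B8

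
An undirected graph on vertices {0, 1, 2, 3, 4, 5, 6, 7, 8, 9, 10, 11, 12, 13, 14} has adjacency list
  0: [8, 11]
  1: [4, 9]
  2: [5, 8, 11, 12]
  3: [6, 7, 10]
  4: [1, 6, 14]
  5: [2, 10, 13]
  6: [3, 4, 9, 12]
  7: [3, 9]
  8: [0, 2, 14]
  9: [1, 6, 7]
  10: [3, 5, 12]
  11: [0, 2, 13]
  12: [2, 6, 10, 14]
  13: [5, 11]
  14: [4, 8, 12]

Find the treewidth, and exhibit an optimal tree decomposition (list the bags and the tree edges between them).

Every bag has size at most 4, so the width is 4 − 1 = 3 and tw(G) ≤ 3. For the lower bound: the 4 vertex sets {0,11,13}, {5}, {2}, {8,10,12,14} are disjoint, each induces a connected subgraph, and every pair is joined by at least one edge of G. Contracting each set to a single vertex therefore yields K_{4} as a minor, and since treewidth is minor-monotone, tw(G) ≥ tw(K_{4}) = 3. Therefore the treewidth is 3.

Treewidth 3.
One such decomposition:
Bags: B1 = {0, 5, 11, 13}  B2 = {0, 2, 5, 11}  B3 = {0, 2, 5, 8}  B4 = {2, 5, 8, 10}  B5 = {2, 8, 10, 12}  B6 = {8, 10, 12, 14}  B7 = {3, 10, 12, 14}  B8 = {3, 6, 12, 14}  B9 = {3, 4, 6, 14}  B10 = {3, 4, 6, 7}  B11 = {4, 6, 7, 9}  B12 = {1, 4, 7, 9}
Tree: B1–B2, B2–B3, B3–B4, B4–B5, B5–B6, B6–B7, B7–B8, B8–B9, B9–B10, B10–B11, B11–B12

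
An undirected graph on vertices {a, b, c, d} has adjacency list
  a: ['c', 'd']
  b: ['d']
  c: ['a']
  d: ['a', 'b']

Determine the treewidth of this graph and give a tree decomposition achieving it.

The largest bag has 2 vertices, giving width 1; this decomposition certifies tw(G) ≤ 1. G has an edge, so its treewidth is at least 1. The upper and lower bounds meet at 1, so that is the treewidth.

Treewidth 1.
Bags: B1 = {b, d}  B2 = {a, d}  B3 = {a, c}
Tree: B1–B2, B2–B3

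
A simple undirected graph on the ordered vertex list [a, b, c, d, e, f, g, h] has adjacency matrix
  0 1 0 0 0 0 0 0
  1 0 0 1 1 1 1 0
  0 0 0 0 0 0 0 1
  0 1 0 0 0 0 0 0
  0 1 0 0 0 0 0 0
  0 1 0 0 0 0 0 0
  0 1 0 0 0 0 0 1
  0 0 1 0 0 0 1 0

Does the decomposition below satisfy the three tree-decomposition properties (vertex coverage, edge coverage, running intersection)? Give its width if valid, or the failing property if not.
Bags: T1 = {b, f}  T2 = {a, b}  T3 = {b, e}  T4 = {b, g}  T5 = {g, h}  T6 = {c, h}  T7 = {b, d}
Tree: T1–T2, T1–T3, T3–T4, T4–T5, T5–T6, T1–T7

Yes; width 1.

Every vertex of G appears in some bag (union = {a, b, c, d, e, f, g, h}); every edge is covered by a bag; and for each vertex v the set of bags containing v is connected in the bag tree. The decomposition is therefore valid. The largest bag has 2 vertices, so the width is 1.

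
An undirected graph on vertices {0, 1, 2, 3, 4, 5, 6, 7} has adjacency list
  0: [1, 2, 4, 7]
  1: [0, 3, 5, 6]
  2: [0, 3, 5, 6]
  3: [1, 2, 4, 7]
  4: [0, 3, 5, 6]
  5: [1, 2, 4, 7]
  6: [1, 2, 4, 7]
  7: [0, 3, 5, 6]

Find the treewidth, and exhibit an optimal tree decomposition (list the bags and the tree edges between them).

Treewidth 4.
One optimal decomposition is:
Bags: B1 = {1, 2, 4, 5, 7}  B2 = {1, 2, 4, 6, 7}  B3 = {0, 1, 2, 4, 7}  B4 = {1, 2, 3, 4, 7}
Tree: B1–B2, B2–B3, B3–B4

Each bag holds 5 vertices, so the decomposition has width 4, which upper-bounds the treewidth. For the lower bound: the 5 vertex sets {1,5}, {6,7}, {0,4}, {2}, {3} are disjoint, each induces a connected subgraph, and every pair is joined by at least one edge of G. Contracting each set to a single vertex therefore yields K_{5} as a minor, and since treewidth is minor-monotone, tw(G) ≥ tw(K_{5}) = 4. Combining the bounds, tw(G) = 4.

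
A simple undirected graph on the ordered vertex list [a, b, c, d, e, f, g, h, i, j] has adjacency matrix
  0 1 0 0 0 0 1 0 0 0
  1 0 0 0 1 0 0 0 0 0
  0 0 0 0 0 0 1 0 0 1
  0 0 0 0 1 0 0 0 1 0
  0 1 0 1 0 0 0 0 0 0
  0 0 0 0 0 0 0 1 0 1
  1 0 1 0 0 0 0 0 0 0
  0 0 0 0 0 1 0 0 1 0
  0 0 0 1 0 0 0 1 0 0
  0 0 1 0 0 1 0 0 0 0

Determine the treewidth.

A width-2 tree decomposition is:
Bags: B1 = {a, b, e}  B2 = {a, e, g}  B3 = {c, e, g}  B4 = {c, e, j}  B5 = {e, f, j}  B6 = {e, f, h}  B7 = {e, h, i}  B8 = {d, e, i}
Tree: B1–B2, B2–B3, B3–B4, B4–B5, B5–B6, B6–B7, B7–B8
Each bag holds 3 vertices, so the decomposition has width 2, which upper-bounds the treewidth. Since e–b–a–g–c–j–f–h–i–d–e is a cycle in G, G is not acyclic. Forests are exactly the graphs of treewidth ≤ 1, so tw(G) ≥ 2. The upper and lower bounds meet at 2, so that is the treewidth.

2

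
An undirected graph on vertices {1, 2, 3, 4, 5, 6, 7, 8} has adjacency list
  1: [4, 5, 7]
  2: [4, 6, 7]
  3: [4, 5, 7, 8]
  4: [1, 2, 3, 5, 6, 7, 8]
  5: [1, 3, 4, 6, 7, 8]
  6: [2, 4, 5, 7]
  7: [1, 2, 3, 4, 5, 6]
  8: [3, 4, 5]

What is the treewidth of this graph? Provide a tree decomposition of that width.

Treewidth 3.
One such decomposition:
Bags: B1 = {2, 4, 6, 7}  B2 = {4, 5, 6, 7}  B3 = {3, 4, 5, 7}  B4 = {3, 4, 5, 8}  B5 = {1, 4, 5, 7}
Tree: B1–B2, B2–B3, B3–B4, B3–B5

The largest bag has 4 vertices, giving width 3; this decomposition certifies tw(G) ≤ 3. For the lower bound, the 4 vertices {2, 4, 6, 7} are pairwise adjacent, and any tree decomposition puts a clique entirely inside one bag — forcing width ≥ 3. Combining the bounds, tw(G) = 3.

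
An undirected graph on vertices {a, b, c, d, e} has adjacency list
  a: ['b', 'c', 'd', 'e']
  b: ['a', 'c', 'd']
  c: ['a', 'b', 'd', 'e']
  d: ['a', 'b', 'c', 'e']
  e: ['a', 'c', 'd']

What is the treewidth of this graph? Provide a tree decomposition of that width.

Treewidth 3.
One optimal decomposition is:
Bags: B1 = {a, b, c, d}  B2 = {a, c, d, e}
Tree: B1–B2

Each bag holds 4 vertices, so the decomposition has width 3, which upper-bounds the treewidth. On the other hand G contains the 4-clique {a, c, d, e}. A clique must lie in a single bag of any decomposition, so no decomposition can have width below 3. The upper and lower bounds meet at 3, so that is the treewidth.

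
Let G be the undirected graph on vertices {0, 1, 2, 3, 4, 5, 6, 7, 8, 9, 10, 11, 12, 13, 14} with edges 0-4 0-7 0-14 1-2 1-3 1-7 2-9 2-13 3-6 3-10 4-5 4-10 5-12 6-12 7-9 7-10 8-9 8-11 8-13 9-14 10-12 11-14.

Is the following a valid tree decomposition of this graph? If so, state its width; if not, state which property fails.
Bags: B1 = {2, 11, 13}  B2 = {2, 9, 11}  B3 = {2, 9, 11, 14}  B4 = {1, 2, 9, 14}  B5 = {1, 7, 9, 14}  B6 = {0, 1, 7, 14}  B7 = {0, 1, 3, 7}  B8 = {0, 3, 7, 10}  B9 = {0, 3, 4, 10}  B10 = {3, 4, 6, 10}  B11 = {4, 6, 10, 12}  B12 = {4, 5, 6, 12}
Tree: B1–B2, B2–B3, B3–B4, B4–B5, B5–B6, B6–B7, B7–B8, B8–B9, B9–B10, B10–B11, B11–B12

A tree decomposition must satisfy three properties: every vertex lies in some bag; for every edge, both endpoints lie together in some bag; and for every vertex, the bags containing it form a connected subtree. Here vertex 8 appears in no bag, so the decomposition is invalid.

No — vertex 8 appears in no bag.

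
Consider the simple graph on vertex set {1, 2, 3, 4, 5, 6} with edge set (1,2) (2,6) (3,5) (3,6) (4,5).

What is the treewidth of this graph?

1

A width-1 tree decomposition is:
Bags: B1 = {4, 5}  B2 = {3, 5}  B3 = {3, 6}  B4 = {2, 6}  B5 = {1, 2}
Tree: B1–B2, B2–B3, B3–B4, B4–B5
Each bag holds 2 vertices, so the decomposition has width 1, which upper-bounds the treewidth. Since G has at least one edge (e.g. 4–5), it is not an edgeless graph, so tw(G) ≥ 1. Combining the bounds, tw(G) = 1.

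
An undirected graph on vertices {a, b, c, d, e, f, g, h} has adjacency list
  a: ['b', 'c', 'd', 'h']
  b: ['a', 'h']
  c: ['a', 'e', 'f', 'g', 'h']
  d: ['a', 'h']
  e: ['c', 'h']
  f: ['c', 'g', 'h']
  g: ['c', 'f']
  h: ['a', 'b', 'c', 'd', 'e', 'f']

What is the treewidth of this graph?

A width-2 tree decomposition is:
Bags: B1 = {c, e, h}  B2 = {c, f, h}  B3 = {a, c, h}  B4 = {a, b, h}  B5 = {c, f, g}  B6 = {a, d, h}
Tree: B1–B2, B2–B3, B3–B4, B2–B5, B4–B6
Each bag holds 3 vertices, so the decomposition has width 2, which upper-bounds the treewidth. On the other hand G contains the 3-clique {c, f, g}. A clique must lie in a single bag of any decomposition, so no decomposition can have width below 2. Combining the bounds, tw(G) = 2.

2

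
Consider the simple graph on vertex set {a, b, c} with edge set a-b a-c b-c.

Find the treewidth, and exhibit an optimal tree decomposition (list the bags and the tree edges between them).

Treewidth 2.
Bags: B1 = {a, b, c}
Tree: (single bag)

With just one bag of size 3, the width is 3 − 1 = 2, so tw(G) ≤ 2. For the lower bound, the 3 vertices {a, b, c} are pairwise adjacent, and any tree decomposition puts a clique entirely inside one bag — forcing width ≥ 2. Hence tw(G) = 2 exactly.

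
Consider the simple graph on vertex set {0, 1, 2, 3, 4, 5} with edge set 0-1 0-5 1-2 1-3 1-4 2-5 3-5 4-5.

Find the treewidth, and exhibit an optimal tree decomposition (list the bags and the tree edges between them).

Treewidth 2.
One such decomposition:
Bags: B1 = {1, 4, 5}  B2 = {1, 3, 5}  B3 = {1, 2, 5}  B4 = {0, 1, 5}
Tree: B1–B2, B2–B3, B3–B4

Each bag holds 3 vertices, so the decomposition has width 2, which upper-bounds the treewidth. For the lower bound, G contains the cycle 5–4–1–3–5, so G is not a forest; only forests have treewidth ≤ 1, hence tw(G) ≥ 2. The upper and lower bounds meet at 2, so that is the treewidth.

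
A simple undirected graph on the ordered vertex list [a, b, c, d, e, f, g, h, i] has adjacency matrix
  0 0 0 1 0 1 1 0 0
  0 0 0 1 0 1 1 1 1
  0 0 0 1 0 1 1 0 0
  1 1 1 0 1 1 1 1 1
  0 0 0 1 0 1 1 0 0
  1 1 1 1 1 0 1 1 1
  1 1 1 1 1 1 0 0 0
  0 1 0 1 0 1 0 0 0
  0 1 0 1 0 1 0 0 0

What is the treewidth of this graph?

3

A width-3 tree decomposition is:
Bags: B1 = {a, d, f, g}  B2 = {d, e, f, g}  B3 = {b, d, f, g}  B4 = {b, d, f, i}  B5 = {b, d, f, h}  B6 = {c, d, f, g}
Tree: B1–B2, B2–B3, B3–B4, B4–B5, B3–B6
Each bag holds 4 vertices, so the decomposition has width 3, which upper-bounds the treewidth. On the other hand G contains the 4-clique {d, e, f, g}. A clique must lie in a single bag of any decomposition, so no decomposition can have width below 3. Combining the bounds, tw(G) = 3.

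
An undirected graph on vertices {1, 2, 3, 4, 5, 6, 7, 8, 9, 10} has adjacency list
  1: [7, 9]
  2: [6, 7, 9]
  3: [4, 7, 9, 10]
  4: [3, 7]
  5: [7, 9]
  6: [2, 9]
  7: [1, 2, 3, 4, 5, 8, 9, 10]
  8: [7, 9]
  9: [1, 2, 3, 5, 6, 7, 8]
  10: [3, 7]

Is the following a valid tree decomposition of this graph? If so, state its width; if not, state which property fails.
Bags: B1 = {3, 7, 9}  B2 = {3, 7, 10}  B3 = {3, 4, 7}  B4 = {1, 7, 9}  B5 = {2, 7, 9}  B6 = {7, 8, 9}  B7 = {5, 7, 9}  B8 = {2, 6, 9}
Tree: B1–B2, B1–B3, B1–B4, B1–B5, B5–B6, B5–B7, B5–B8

Yes; width 2.

Vertex coverage: the bags together contain {1, 2, 3, 4, 5, 6, 7, 8, 9, 10}, the full vertex set. Edge coverage: each edge of G has both endpoints in at least one bag. Running intersection: for every vertex, the bags containing it form a connected subtree. All three properties hold, so this is a valid tree decomposition of width max|bag| − 1 = 2, and hence tw(G) ≤ 2.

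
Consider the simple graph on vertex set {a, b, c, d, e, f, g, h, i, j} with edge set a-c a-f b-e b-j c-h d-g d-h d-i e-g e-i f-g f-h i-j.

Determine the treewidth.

2

A width-2 tree decomposition is:
Bags: B1 = {a, c, h}  B2 = {a, f, h}  B3 = {d, f, h}  B4 = {d, f, g}  B5 = {d, g, i}  B6 = {e, g, i}  B7 = {e, i, j}  B8 = {b, e, j}
Tree: B1–B2, B2–B3, B3–B4, B4–B5, B5–B6, B6–B7, B7–B8
Every bag has size at most 3, so the width is 3 − 1 = 2 and tw(G) ≤ 2. Since c–a–f–h–c is a cycle in G, G is not acyclic. Forests are exactly the graphs of treewidth ≤ 1, so tw(G) ≥ 2. Combining the bounds, tw(G) = 2.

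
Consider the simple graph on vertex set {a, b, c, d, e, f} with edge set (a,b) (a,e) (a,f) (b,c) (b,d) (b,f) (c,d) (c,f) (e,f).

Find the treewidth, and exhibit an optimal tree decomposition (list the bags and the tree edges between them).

Treewidth 2.
Bags: B1 = {b, c, f}  B2 = {a, b, f}  B3 = {b, c, d}  B4 = {a, e, f}
Tree: B1–B2, B1–B3, B2–B4

Every bag has size at most 3, so the width is 3 − 1 = 2 and tw(G) ≤ 2. For the lower bound, the 3 vertices {b, c, d} are pairwise adjacent, and any tree decomposition puts a clique entirely inside one bag — forcing width ≥ 2. Combining the bounds, tw(G) = 2.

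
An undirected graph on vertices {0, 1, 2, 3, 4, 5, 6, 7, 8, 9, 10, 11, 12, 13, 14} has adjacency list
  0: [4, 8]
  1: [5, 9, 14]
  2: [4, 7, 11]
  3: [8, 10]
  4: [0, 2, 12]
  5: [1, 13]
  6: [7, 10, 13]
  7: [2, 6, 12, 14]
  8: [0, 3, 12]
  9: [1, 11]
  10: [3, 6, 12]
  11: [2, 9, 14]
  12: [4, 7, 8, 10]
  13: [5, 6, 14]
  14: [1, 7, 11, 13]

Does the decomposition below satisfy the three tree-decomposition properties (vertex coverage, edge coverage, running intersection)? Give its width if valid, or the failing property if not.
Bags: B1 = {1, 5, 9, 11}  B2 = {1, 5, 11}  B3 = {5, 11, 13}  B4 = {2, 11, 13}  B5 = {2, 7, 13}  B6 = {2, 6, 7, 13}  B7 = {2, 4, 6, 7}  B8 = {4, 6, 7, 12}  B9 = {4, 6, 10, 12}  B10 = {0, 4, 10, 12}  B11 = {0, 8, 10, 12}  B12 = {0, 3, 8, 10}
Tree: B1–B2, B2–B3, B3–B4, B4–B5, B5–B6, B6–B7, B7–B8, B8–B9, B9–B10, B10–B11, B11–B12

No — vertex 14 appears in no bag.

A tree decomposition must satisfy three properties: every vertex lies in some bag; for every edge, both endpoints lie together in some bag; and for every vertex, the bags containing it form a connected subtree. Here vertex 14 appears in no bag, so the decomposition is invalid.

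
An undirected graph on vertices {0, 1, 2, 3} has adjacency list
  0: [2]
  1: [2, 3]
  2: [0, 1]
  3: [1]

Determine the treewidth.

A width-1 tree decomposition is:
Bags: B1 = {1, 3}  B2 = {1, 2}  B3 = {0, 2}
Tree: B1–B2, B2–B3
Every bag has size at most 2, so the width is 2 − 1 = 1 and tw(G) ≤ 1. Since G has at least one edge (e.g. 3–1), it is not an edgeless graph, so tw(G) ≥ 1. The upper and lower bounds meet at 1, so that is the treewidth.

1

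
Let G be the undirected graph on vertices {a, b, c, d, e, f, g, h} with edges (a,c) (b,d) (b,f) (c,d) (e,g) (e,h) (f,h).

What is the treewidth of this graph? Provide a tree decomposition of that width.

Each bag holds 2 vertices, so the decomposition has width 1, which upper-bounds the treewidth. Since G has at least one edge (e.g. a–c), it is not an edgeless graph, so tw(G) ≥ 1. Hence tw(G) = 1 exactly.

Treewidth 1.
Bags: B1 = {a, c}  B2 = {c, d}  B3 = {b, d}  B4 = {b, f}  B5 = {f, h}  B6 = {e, h}  B7 = {e, g}
Tree: B1–B2, B2–B3, B3–B4, B4–B5, B5–B6, B6–B7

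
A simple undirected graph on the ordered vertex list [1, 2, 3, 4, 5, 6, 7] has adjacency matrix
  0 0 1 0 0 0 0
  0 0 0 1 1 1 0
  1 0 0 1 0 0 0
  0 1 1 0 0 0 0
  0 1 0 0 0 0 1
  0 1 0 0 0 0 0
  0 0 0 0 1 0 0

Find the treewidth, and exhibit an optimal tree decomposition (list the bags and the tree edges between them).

Treewidth 1.
Bags: B1 = {2, 5}  B2 = {5, 7}  B3 = {2, 4}  B4 = {3, 4}  B5 = {1, 3}  B6 = {2, 6}
Tree: B1–B2, B1–B3, B3–B4, B4–B5, B3–B6

The largest bag has 2 vertices, giving width 1; this decomposition certifies tw(G) ≤ 1. G has an edge, so its treewidth is at least 1. Combining the bounds, tw(G) = 1.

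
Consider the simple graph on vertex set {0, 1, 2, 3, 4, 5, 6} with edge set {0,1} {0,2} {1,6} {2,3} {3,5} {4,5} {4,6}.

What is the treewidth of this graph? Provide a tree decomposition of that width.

Treewidth 2.
One such decomposition:
Bags: B1 = {0, 1, 6}  B2 = {0, 2, 6}  B3 = {2, 3, 6}  B4 = {3, 5, 6}  B5 = {4, 5, 6}
Tree: B1–B2, B2–B3, B3–B4, B4–B5

Every bag has size at most 3, so the width is 3 − 1 = 2 and tw(G) ≤ 2. The edges 6–1–0–2–3–5–4–6 form a cycle, so G is not a tree and its treewidth is at least 2. Therefore the treewidth is 2.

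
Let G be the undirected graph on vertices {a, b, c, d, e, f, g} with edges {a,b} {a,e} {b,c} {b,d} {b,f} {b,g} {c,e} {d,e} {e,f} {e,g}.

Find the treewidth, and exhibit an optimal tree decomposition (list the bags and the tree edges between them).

Treewidth 2.
One such decomposition:
Bags: B1 = {b, e, g}  B2 = {b, e, f}  B3 = {a, b, e}  B4 = {b, c, e}  B5 = {b, d, e}
Tree: B1–B2, B2–B3, B3–B4, B4–B5

Each bag holds 3 vertices, so the decomposition has width 2, which upper-bounds the treewidth. The edges b–g–e–f–b form a cycle, so G is not a tree and its treewidth is at least 2. Therefore the treewidth is 2.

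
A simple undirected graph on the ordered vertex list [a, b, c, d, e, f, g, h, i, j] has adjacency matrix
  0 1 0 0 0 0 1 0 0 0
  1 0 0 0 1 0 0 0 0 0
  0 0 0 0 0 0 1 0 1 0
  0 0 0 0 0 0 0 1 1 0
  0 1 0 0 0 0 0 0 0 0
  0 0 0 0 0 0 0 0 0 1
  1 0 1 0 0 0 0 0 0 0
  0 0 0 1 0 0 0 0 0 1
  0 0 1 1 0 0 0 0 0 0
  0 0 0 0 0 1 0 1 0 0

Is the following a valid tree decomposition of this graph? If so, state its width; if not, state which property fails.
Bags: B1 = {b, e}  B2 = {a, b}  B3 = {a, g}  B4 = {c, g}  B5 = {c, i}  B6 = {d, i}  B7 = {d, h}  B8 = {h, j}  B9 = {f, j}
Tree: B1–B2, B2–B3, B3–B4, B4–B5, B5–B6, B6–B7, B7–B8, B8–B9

Vertex coverage: the bags together contain {a, b, c, d, e, f, g, h, i, j}, the full vertex set. Edge coverage: each edge of G has both endpoints in at least one bag. Running intersection: for every vertex, the bags containing it form a connected subtree. All three properties hold, so this is a valid tree decomposition of width max|bag| − 1 = 1, and hence tw(G) ≤ 1.

Yes; width 1.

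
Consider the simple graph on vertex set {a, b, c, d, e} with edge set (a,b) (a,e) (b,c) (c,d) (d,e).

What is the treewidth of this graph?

A width-2 tree decomposition is:
Bags: B1 = {a, b, c}  B2 = {a, c, d}  B3 = {a, d, e}
Tree: B1–B2, B2–B3
Every bag has size at most 3, so the width is 3 − 1 = 2 and tw(G) ≤ 2. For the lower bound, G contains the cycle a–b–c–d–e–a, so G is not a forest; only forests have treewidth ≤ 1, hence tw(G) ≥ 2. The upper and lower bounds meet at 2, so that is the treewidth.

2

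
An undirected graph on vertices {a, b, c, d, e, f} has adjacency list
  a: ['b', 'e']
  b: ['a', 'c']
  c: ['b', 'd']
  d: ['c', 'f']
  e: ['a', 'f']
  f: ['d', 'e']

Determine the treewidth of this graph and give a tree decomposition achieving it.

Every bag has size at most 3, so the width is 3 − 1 = 2 and tw(G) ≤ 2. Since c–d–f–e–a–b–c is a cycle in G, G is not acyclic. Forests are exactly the graphs of treewidth ≤ 1, so tw(G) ≥ 2. The upper and lower bounds meet at 2, so that is the treewidth.

Treewidth 2.
One optimal decomposition is:
Bags: B1 = {c, d, f}  B2 = {c, e, f}  B3 = {a, c, e}  B4 = {a, b, c}
Tree: B1–B2, B2–B3, B3–B4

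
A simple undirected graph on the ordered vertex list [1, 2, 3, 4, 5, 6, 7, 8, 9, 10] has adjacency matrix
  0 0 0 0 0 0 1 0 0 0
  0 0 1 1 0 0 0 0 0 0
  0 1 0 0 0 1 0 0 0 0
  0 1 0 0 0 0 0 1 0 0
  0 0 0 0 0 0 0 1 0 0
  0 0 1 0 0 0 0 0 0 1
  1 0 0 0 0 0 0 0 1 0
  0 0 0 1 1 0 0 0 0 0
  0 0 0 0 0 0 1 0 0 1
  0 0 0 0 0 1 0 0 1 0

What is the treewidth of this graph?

1

A width-1 tree decomposition is:
Bags: B1 = {5, 8}  B2 = {4, 8}  B3 = {2, 4}  B4 = {2, 3}  B5 = {3, 6}  B6 = {6, 10}  B7 = {9, 10}  B8 = {7, 9}  B9 = {1, 7}
Tree: B1–B2, B2–B3, B3–B4, B4–B5, B5–B6, B6–B7, B7–B8, B8–B9
Each bag holds 2 vertices, so the decomposition has width 1, which upper-bounds the treewidth. G has an edge, so its treewidth is at least 1. Combining the bounds, tw(G) = 1.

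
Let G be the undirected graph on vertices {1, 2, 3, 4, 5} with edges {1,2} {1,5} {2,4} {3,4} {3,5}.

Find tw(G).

2

A width-2 tree decomposition is:
Bags: B1 = {1, 2, 4}  B2 = {1, 4, 5}  B3 = {3, 4, 5}
Tree: B1–B2, B2–B3
Each bag holds 3 vertices, so the decomposition has width 2, which upper-bounds the treewidth. The edges 4–2–1–5–3–4 form a cycle, so G is not a tree and its treewidth is at least 2. Combining the bounds, tw(G) = 2.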